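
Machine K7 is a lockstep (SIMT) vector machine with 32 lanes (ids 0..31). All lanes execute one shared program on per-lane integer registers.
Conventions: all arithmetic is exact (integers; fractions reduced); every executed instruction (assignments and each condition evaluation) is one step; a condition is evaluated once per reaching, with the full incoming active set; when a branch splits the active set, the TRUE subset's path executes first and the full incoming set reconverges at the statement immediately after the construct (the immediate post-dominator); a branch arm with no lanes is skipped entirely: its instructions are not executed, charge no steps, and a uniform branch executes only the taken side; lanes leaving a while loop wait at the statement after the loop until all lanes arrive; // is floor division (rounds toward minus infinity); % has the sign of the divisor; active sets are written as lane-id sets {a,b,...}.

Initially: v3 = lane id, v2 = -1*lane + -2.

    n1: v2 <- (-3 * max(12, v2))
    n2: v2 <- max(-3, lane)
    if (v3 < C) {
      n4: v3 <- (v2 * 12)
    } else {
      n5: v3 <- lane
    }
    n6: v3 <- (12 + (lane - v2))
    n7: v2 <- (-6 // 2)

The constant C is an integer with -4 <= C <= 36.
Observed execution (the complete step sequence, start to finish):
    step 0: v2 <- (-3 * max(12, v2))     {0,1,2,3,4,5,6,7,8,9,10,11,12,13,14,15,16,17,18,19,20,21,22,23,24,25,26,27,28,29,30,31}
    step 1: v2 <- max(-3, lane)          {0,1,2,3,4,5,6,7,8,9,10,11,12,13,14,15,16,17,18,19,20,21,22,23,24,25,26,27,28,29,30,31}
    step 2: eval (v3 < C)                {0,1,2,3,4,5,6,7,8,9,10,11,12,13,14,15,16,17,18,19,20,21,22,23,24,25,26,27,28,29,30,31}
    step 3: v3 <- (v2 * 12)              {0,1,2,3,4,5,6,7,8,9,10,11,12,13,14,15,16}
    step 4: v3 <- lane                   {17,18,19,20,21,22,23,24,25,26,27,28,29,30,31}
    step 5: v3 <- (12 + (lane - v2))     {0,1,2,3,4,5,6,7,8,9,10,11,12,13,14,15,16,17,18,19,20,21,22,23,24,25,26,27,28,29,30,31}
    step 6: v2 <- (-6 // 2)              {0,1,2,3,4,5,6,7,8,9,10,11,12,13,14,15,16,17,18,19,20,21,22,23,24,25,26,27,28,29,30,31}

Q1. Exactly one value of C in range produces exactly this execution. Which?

Answer: C = 17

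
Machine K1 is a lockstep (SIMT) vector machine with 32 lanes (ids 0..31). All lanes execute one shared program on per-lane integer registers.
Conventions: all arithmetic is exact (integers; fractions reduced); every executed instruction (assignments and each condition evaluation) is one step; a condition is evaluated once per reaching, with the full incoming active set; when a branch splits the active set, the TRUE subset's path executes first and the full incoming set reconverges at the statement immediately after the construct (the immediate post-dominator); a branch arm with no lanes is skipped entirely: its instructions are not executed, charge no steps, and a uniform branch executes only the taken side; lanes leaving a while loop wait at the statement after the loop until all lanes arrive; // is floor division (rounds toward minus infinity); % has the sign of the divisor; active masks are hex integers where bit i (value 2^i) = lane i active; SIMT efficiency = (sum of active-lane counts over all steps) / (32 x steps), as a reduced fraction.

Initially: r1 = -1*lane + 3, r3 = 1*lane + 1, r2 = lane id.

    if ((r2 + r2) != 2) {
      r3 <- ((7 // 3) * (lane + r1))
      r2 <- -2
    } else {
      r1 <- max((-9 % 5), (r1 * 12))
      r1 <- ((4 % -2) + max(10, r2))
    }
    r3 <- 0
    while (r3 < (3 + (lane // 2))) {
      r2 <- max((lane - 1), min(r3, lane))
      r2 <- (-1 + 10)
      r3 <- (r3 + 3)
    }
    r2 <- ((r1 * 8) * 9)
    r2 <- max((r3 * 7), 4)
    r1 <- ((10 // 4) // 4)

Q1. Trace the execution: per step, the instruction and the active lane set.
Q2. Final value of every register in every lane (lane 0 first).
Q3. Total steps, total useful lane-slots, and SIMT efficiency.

step 0: eval ((r2 + r2) != 2)        0xffffffff
step 1: r3 <- ((7 // 3) * (lane + r1)) 0xfffffffd
step 2: r2 <- -2                     0xfffffffd
step 3: r1 <- max((-9 % 5), (r1 * 12)) 0x00000002
step 4: r1 <- ((4 % -2) + max(10, r2)) 0x00000002
step 5: r3 <- 0                      0xffffffff
step 6: eval (r3 < (3 + (lane // 2))) 0xffffffff
step 7: r2 <- max((lane - 1), min(r3, lane)) 0xffffffff
step 8: r2 <- (-1 + 10)              0xffffffff
step 9: r3 <- (r3 + 3)               0xffffffff
step 10: eval (r3 < (3 + (lane // 2))) 0xffffffff
step 11: r2 <- max((lane - 1), min(r3, lane)) 0xfffffffc
step 12: r2 <- (-1 + 10)              0xfffffffc
step 13: r3 <- (r3 + 3)               0xfffffffc
step 14: eval (r3 < (3 + (lane // 2))) 0xfffffffc
step 15: r2 <- max((lane - 1), min(r3, lane)) 0xffffff00
step 16: r2 <- (-1 + 10)              0xffffff00
step 17: r3 <- (r3 + 3)               0xffffff00
step 18: eval (r3 < (3 + (lane // 2))) 0xffffff00
step 19: r2 <- max((lane - 1), min(r3, lane)) 0xffffc000
step 20: r2 <- (-1 + 10)              0xffffc000
step 21: r3 <- (r3 + 3)               0xffffc000
step 22: eval (r3 < (3 + (lane // 2))) 0xffffc000
step 23: r2 <- max((lane - 1), min(r3, lane)) 0xfff00000
step 24: r2 <- (-1 + 10)              0xfff00000
step 25: r3 <- (r3 + 3)               0xfff00000
step 26: eval (r3 < (3 + (lane // 2))) 0xfff00000
step 27: r2 <- max((lane - 1), min(r3, lane)) 0xfc000000
step 28: r2 <- (-1 + 10)              0xfc000000
step 29: r3 <- (r3 + 3)               0xfc000000
step 30: eval (r3 < (3 + (lane // 2))) 0xfc000000
step 31: r2 <- ((r1 * 8) * 9)         0xffffffff
step 32: r2 <- max((r3 * 7), 4)       0xffffffff
step 33: r1 <- ((10 // 4) // 4)       0xffffffff

Answer: 34 steps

r1: 0,0,0,0,0,0,0,0,0,0,0,0,0,0,0,0,0,0,0,0,0,0,0,0,0,0,0,0,0,0,0,0
r3: 3,3,6,6,6,6,6,6,9,9,9,9,9,9,12,12,12,12,12,12,15,15,15,15,15,15,18,18,18,18,18,18
r2: 21,21,42,42,42,42,42,42,63,63,63,63,63,63,84,84,84,84,84,84,105,105,105,105,105,105,126,126,126,126,126,126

steps = 34; useful = 744; efficiency = 744/1088 = 93/136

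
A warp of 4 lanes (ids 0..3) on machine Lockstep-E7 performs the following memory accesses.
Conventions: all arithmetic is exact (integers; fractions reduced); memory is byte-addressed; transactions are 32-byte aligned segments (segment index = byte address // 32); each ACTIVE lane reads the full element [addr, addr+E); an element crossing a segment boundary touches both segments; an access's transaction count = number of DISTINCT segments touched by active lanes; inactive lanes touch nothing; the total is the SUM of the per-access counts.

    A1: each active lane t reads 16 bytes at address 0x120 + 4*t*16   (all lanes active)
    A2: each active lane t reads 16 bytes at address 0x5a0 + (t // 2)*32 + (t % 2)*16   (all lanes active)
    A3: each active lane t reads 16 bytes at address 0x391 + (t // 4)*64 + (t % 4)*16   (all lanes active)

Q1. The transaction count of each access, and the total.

A1: 4 transactions
A2: 2 transactions
A3: 3 transactions

Answer: 4,2,3; total 9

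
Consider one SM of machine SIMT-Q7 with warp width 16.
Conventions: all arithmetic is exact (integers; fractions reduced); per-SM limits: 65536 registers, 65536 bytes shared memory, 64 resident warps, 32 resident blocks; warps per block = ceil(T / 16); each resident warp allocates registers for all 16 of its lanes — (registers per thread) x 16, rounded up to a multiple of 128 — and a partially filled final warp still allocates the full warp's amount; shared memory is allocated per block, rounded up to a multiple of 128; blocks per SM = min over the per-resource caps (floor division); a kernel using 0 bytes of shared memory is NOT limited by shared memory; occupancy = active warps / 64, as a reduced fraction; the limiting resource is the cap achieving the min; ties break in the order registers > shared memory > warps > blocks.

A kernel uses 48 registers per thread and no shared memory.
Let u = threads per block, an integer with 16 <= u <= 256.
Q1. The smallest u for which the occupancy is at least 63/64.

Answer: u = 17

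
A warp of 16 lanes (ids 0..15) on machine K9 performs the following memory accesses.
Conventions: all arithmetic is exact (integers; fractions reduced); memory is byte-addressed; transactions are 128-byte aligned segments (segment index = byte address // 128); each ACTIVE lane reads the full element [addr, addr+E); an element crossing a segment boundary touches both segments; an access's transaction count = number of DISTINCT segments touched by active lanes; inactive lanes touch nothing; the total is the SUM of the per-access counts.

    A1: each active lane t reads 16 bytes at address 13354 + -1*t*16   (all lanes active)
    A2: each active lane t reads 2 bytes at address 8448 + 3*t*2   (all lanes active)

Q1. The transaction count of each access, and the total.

A1: 3 transactions
A2: 1 transaction

Answer: 3,1; total 4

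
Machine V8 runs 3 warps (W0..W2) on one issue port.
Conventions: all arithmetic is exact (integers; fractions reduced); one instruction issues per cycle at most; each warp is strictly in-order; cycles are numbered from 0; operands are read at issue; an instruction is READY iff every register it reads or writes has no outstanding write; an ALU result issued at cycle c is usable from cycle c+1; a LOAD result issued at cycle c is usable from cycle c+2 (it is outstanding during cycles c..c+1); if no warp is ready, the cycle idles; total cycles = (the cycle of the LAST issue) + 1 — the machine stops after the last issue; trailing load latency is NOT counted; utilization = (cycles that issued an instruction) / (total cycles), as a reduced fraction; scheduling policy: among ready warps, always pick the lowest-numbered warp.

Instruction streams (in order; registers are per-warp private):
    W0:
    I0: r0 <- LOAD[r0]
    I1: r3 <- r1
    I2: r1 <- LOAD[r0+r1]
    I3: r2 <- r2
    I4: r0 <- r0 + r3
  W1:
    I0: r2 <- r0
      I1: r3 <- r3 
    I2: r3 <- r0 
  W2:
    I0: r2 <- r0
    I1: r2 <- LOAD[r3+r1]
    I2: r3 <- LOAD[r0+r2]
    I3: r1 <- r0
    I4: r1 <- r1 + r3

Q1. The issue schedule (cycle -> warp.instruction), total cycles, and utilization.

cycle 0: W0.I0
cycle 1: W0.I1
cycle 2: W0.I2
cycle 3: W0.I3
cycle 4: W0.I4
cycle 5: W1.I0
cycle 6: W1.I1
cycle 7: W1.I2
cycle 8: W2.I0
cycle 9: W2.I1
cycle 10: idle
cycle 11: W2.I2
cycle 12: W2.I3
cycle 13: W2.I4

Answer: 14 cycles, utilization 13/14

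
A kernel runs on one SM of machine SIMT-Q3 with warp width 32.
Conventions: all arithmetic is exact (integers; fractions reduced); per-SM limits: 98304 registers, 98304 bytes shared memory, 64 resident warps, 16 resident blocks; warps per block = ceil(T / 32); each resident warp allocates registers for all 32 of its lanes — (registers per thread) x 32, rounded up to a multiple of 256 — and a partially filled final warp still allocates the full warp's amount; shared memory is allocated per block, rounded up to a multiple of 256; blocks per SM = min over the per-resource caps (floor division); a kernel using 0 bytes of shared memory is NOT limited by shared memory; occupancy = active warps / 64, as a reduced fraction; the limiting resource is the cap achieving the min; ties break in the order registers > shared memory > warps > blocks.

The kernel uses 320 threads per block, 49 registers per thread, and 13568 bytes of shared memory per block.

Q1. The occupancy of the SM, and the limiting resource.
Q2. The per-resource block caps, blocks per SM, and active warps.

Answer: occupancy 25/32, limited by registers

registers: 5 blocks
shared memory: 7 blocks
warps: 6 blocks
blocks: 16 blocks

Answer: 5 blocks, 50 active warps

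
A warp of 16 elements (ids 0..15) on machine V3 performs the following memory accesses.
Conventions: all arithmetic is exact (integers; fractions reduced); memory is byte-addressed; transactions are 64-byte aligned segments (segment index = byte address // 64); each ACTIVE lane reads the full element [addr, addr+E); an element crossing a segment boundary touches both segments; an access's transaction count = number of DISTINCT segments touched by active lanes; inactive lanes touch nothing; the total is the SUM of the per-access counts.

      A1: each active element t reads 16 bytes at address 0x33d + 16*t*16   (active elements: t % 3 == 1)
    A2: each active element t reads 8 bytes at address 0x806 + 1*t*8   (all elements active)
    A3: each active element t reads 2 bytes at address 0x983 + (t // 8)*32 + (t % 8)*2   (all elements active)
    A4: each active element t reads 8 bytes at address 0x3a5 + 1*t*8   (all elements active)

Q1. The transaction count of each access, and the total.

A1: 10 transactions
A2: 3 transactions
A3: 1 transaction
A4: 3 transactions

Answer: 10,3,1,3; total 17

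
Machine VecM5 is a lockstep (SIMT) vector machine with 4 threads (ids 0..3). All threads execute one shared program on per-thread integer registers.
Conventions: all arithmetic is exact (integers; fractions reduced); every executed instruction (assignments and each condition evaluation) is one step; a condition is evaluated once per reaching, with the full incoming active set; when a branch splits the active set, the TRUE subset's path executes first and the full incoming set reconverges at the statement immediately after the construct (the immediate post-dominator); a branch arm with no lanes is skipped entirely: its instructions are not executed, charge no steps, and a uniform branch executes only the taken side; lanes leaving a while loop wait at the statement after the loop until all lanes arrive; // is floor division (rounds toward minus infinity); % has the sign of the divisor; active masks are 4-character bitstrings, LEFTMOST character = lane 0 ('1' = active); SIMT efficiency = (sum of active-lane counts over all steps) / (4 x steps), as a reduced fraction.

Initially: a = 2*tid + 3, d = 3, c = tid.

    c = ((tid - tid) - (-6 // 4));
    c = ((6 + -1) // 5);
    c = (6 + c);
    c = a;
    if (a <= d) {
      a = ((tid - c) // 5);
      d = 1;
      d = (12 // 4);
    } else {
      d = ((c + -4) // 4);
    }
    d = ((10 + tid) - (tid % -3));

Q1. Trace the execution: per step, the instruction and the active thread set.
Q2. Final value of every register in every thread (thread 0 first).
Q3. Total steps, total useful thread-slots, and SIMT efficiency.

step 0: c <- ((tid - tid) - (-6 // 4)) 1111
step 1: c <- ((6 + -1) // 5)         1111
step 2: c <- (6 + c)                 1111
step 3: c <- a                       1111
step 4: eval (a <= d)                1111
step 5: a <- ((tid - c) // 5)        1000
step 6: d <- 1                       1000
step 7: d <- (12 // 4)               1000
step 8: d <- ((c + -4) // 4)         0111
step 9: d <- ((10 + tid) - (tid % -3)) 1111

Answer: 10 steps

a: -1,5,7,9
d: 10,13,13,13
c: 3,5,7,9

steps = 10; useful = 30; efficiency = 30/40 = 3/4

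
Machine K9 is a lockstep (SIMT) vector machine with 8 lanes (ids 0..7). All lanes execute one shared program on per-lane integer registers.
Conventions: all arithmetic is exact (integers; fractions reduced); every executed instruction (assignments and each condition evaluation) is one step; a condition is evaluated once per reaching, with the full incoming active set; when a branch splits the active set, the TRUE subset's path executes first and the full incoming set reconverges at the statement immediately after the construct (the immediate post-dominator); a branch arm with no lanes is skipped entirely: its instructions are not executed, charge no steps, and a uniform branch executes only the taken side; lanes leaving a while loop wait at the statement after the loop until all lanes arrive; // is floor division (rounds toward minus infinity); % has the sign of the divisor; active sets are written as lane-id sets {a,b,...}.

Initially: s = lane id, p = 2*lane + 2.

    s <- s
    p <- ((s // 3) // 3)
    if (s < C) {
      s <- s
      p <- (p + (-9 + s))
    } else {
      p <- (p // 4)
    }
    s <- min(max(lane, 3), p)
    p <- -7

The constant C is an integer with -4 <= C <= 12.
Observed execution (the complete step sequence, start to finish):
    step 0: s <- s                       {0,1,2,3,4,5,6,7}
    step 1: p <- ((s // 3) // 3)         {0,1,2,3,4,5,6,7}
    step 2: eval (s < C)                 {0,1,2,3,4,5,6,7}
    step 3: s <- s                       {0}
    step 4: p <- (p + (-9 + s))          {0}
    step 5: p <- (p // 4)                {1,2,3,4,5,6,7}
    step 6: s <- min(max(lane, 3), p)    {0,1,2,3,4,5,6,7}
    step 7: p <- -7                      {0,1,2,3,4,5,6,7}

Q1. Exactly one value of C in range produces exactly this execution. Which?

Answer: C = 1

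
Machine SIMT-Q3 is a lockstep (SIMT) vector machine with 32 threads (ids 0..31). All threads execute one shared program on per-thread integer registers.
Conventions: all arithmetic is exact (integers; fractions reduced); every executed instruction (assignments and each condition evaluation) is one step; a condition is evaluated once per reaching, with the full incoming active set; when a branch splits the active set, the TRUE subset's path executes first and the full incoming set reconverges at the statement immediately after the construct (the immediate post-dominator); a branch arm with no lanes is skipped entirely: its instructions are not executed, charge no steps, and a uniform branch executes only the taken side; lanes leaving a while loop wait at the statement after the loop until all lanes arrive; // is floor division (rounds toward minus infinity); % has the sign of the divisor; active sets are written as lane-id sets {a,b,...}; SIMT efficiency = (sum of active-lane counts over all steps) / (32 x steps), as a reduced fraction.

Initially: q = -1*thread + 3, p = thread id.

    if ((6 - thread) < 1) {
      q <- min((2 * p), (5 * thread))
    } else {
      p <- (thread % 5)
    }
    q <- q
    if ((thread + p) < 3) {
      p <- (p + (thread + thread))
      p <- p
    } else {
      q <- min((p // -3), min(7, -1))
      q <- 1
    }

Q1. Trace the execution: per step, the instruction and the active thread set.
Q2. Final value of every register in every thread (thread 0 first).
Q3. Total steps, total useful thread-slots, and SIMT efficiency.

step 0: eval ((6 - thread) < 1)      {0,1,2,3,4,5,6,7,8,9,10,11,12,13,14,15,16,17,18,19,20,21,22,23,24,25,26,27,28,29,30,31}
step 1: q <- min((2 * p), (5 * thread)) {6,7,8,9,10,11,12,13,14,15,16,17,18,19,20,21,22,23,24,25,26,27,28,29,30,31}
step 2: p <- (thread % 5)            {0,1,2,3,4,5}
step 3: q <- q                       {0,1,2,3,4,5,6,7,8,9,10,11,12,13,14,15,16,17,18,19,20,21,22,23,24,25,26,27,28,29,30,31}
step 4: eval ((thread + p) < 3)      {0,1,2,3,4,5,6,7,8,9,10,11,12,13,14,15,16,17,18,19,20,21,22,23,24,25,26,27,28,29,30,31}
step 5: p <- (p + (thread + thread)) {0,1}
step 6: p <- p                       {0,1}
step 7: q <- min((p // -3), min(7, -1)) {2,3,4,5,6,7,8,9,10,11,12,13,14,15,16,17,18,19,20,21,22,23,24,25,26,27,28,29,30,31}
step 8: q <- 1                       {2,3,4,5,6,7,8,9,10,11,12,13,14,15,16,17,18,19,20,21,22,23,24,25,26,27,28,29,30,31}

Answer: 9 steps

q: 3,2,1,1,1,1,1,1,1,1,1,1,1,1,1,1,1,1,1,1,1,1,1,1,1,1,1,1,1,1,1,1
p: 0,3,2,3,4,0,6,7,8,9,10,11,12,13,14,15,16,17,18,19,20,21,22,23,24,25,26,27,28,29,30,31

steps = 9; useful = 192; efficiency = 192/288 = 2/3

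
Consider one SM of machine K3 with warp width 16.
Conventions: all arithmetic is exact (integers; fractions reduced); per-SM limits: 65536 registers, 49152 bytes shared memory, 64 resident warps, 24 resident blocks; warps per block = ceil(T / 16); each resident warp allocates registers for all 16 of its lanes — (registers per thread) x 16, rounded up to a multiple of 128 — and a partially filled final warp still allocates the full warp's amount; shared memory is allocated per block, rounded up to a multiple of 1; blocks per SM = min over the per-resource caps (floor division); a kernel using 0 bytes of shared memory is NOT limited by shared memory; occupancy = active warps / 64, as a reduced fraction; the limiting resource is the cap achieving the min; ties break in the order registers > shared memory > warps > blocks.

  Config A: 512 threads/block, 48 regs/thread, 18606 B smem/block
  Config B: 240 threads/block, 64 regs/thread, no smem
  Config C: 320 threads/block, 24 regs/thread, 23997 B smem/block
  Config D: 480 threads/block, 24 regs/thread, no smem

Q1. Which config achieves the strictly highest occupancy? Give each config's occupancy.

occupancies: A 1, B 15/16, C 5/8, D 15/16

Answer: A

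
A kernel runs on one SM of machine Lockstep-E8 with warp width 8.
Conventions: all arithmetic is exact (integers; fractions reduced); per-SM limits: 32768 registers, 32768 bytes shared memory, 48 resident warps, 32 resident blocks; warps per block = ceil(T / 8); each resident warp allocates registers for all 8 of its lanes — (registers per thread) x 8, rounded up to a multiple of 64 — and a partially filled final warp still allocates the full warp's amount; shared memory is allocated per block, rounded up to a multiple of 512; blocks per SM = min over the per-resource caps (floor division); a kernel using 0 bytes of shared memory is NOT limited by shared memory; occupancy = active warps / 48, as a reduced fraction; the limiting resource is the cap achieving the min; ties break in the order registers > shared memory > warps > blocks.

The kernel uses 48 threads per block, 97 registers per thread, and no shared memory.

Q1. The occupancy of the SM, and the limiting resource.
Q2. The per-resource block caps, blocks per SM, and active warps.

Answer: occupancy 3/4, limited by registers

registers: 6 blocks
shared memory: no limit (kernel uses none)
warps: 8 blocks
blocks: 32 blocks

Answer: 6 blocks, 36 active warps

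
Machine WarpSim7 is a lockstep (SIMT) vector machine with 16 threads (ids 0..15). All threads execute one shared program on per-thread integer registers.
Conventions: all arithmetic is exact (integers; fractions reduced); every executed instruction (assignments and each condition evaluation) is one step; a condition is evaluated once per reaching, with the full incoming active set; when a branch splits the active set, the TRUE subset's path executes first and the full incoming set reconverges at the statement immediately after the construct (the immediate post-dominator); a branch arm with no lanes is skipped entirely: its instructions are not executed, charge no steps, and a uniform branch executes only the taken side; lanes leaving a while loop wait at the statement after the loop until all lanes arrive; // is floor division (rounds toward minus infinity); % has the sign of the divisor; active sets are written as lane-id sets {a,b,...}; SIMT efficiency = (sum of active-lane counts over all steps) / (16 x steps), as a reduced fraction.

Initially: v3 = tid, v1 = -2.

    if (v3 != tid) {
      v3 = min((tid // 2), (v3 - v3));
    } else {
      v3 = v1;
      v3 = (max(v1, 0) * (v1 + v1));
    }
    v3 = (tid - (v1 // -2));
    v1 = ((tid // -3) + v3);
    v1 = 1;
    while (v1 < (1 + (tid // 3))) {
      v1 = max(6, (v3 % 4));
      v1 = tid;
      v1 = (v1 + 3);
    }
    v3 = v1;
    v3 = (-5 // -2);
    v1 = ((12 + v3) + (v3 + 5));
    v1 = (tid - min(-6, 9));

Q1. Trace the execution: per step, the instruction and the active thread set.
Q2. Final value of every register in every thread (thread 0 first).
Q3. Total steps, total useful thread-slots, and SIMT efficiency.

step 0: eval (v3 != tid)             {0,1,2,3,4,5,6,7,8,9,10,11,12,13,14,15}
step 1: v3 <- v1                     {0,1,2,3,4,5,6,7,8,9,10,11,12,13,14,15}
step 2: v3 <- (max(v1, 0) * (v1 + v1)) {0,1,2,3,4,5,6,7,8,9,10,11,12,13,14,15}
step 3: v3 <- (tid - (v1 // -2))     {0,1,2,3,4,5,6,7,8,9,10,11,12,13,14,15}
step 4: v1 <- ((tid // -3) + v3)     {0,1,2,3,4,5,6,7,8,9,10,11,12,13,14,15}
step 5: v1 <- 1                      {0,1,2,3,4,5,6,7,8,9,10,11,12,13,14,15}
step 6: eval (v1 < (1 + (tid // 3))) {0,1,2,3,4,5,6,7,8,9,10,11,12,13,14,15}
step 7: v1 <- max(6, (v3 % 4))       {3,4,5,6,7,8,9,10,11,12,13,14,15}
step 8: v1 <- tid                    {3,4,5,6,7,8,9,10,11,12,13,14,15}
step 9: v1 <- (v1 + 3)               {3,4,5,6,7,8,9,10,11,12,13,14,15}
step 10: eval (v1 < (1 + (tid // 3))) {3,4,5,6,7,8,9,10,11,12,13,14,15}
step 11: v3 <- v1                     {0,1,2,3,4,5,6,7,8,9,10,11,12,13,14,15}
step 12: v3 <- (-5 // -2)             {0,1,2,3,4,5,6,7,8,9,10,11,12,13,14,15}
step 13: v1 <- ((12 + v3) + (v3 + 5)) {0,1,2,3,4,5,6,7,8,9,10,11,12,13,14,15}
step 14: v1 <- (tid - min(-6, 9))     {0,1,2,3,4,5,6,7,8,9,10,11,12,13,14,15}

Answer: 15 steps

v3: 2,2,2,2,2,2,2,2,2,2,2,2,2,2,2,2
v1: 6,7,8,9,10,11,12,13,14,15,16,17,18,19,20,21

steps = 15; useful = 228; efficiency = 228/240 = 19/20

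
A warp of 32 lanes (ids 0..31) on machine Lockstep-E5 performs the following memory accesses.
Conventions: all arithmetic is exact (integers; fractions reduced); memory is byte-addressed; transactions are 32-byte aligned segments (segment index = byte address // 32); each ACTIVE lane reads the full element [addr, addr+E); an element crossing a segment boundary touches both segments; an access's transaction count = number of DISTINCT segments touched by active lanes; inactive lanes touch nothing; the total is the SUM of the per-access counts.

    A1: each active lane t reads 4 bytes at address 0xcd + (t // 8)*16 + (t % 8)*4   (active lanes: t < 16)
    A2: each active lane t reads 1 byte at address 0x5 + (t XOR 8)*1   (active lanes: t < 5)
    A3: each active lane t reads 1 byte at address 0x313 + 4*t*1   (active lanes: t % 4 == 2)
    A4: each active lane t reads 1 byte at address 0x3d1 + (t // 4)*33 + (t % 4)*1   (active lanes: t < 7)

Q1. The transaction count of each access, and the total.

A1: 2 transactions
A2: 1 transaction
A3: 5 transactions
A4: 2 transactions

Answer: 2,1,5,2; total 10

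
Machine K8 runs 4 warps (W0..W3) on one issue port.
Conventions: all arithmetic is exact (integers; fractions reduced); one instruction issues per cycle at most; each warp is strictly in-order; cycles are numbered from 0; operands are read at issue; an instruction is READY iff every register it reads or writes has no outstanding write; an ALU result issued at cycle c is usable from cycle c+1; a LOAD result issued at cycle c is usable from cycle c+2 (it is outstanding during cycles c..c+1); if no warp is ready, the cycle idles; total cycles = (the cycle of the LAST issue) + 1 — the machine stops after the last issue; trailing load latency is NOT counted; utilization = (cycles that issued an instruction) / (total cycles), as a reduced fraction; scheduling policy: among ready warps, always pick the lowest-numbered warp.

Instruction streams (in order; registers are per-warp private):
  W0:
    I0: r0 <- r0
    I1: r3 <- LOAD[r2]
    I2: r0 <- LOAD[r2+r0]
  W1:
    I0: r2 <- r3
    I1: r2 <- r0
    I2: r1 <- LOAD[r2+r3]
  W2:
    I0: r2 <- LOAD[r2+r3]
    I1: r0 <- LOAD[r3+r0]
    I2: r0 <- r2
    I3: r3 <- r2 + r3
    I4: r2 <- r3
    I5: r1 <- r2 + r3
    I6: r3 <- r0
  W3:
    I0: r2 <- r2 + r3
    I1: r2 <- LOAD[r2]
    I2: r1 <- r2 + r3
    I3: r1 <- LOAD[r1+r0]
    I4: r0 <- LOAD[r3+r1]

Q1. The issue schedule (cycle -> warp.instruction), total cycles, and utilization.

cycle 0: W0.I0
cycle 1: W0.I1
cycle 2: W0.I2
cycle 3: W1.I0
cycle 4: W1.I1
cycle 5: W1.I2
cycle 6: W2.I0
cycle 7: W2.I1
cycle 8: W3.I0
cycle 9: W2.I2
cycle 10: W2.I3
cycle 11: W2.I4
cycle 12: W2.I5
cycle 13: W2.I6
cycle 14: W3.I1
cycle 15: idle
cycle 16: W3.I2
cycle 17: W3.I3
cycle 18: idle
cycle 19: W3.I4

Answer: 20 cycles, utilization 9/10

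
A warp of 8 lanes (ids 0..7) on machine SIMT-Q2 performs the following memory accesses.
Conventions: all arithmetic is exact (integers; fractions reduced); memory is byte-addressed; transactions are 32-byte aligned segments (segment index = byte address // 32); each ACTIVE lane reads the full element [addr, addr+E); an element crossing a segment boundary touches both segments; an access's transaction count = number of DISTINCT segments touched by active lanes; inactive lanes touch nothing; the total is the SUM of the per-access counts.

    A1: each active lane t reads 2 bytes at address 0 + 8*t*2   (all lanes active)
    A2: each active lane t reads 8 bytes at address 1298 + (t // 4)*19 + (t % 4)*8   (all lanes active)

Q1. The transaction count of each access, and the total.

A1: 4 transactions
A2: 3 transactions

Answer: 4,3; total 7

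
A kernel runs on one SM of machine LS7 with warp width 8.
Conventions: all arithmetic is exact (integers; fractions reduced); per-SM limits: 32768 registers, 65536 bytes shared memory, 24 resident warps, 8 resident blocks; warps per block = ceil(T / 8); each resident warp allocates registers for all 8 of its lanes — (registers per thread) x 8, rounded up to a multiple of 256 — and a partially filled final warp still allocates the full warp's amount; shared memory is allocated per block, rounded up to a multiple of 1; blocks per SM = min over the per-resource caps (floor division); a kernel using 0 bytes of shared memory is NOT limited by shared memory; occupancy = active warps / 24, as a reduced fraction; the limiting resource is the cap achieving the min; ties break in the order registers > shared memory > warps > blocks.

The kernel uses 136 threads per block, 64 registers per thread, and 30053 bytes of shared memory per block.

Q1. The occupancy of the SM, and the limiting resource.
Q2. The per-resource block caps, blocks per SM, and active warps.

Answer: occupancy 17/24, limited by warps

registers: 3 blocks
shared memory: 2 blocks
warps: 1 block
blocks: 8 blocks

Answer: 1 block, 17 active warps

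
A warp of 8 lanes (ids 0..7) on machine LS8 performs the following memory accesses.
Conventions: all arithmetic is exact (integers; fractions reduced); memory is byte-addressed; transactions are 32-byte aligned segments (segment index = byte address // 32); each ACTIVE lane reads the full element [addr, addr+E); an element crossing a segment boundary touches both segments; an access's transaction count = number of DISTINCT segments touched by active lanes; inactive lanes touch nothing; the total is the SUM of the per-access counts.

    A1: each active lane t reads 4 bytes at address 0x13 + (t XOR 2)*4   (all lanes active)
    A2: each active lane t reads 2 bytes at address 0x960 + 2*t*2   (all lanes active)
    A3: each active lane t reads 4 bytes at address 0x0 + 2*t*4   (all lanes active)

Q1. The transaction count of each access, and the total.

A1: 2 transactions
A2: 1 transaction
A3: 2 transactions

Answer: 2,1,2; total 5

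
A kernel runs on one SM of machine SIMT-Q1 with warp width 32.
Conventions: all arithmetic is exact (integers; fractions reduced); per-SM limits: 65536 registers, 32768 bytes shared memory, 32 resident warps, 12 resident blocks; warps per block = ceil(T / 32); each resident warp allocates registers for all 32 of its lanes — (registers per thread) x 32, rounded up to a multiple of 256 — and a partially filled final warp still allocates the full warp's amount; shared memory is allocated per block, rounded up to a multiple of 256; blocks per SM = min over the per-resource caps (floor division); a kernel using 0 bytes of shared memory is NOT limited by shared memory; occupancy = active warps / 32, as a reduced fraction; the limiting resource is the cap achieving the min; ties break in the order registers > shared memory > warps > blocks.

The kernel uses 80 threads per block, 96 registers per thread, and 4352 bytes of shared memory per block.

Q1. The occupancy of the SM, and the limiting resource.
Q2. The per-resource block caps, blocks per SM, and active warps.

Answer: occupancy 21/32, limited by registers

registers: 7 blocks
shared memory: 7 blocks
warps: 10 blocks
blocks: 12 blocks

Answer: 7 blocks, 21 active warps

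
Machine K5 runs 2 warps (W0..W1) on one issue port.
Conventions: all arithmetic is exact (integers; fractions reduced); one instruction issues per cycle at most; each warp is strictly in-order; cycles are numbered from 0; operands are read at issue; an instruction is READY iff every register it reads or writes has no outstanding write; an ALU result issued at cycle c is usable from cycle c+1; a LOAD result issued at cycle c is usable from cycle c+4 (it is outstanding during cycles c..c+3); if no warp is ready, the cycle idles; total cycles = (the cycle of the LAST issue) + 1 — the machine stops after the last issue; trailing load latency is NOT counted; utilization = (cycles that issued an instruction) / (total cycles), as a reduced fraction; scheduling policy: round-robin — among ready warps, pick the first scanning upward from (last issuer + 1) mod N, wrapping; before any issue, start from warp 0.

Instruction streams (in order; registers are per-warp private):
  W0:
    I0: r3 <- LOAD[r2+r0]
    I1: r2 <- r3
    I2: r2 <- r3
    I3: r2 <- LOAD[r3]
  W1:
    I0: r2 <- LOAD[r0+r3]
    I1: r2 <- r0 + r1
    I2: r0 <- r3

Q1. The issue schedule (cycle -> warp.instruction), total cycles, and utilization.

cycle 0: W0.I0
cycle 1: W1.I0
cycle 2: idle
cycle 3: idle
cycle 4: W0.I1
cycle 5: W1.I1
cycle 6: W0.I2
cycle 7: W1.I2
cycle 8: W0.I3

Answer: 9 cycles, utilization 7/9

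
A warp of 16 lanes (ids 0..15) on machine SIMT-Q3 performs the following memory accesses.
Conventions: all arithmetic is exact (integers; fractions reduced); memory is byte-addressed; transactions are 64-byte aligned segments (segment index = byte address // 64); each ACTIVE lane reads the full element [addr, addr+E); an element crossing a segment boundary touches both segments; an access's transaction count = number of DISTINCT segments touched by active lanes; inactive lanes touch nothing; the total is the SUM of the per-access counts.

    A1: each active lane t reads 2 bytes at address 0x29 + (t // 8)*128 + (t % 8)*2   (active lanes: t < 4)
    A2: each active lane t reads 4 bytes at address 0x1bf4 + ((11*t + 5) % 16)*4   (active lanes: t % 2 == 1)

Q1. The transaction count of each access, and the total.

A1: 1 transaction
A2: 2 transactions

Answer: 1,2; total 3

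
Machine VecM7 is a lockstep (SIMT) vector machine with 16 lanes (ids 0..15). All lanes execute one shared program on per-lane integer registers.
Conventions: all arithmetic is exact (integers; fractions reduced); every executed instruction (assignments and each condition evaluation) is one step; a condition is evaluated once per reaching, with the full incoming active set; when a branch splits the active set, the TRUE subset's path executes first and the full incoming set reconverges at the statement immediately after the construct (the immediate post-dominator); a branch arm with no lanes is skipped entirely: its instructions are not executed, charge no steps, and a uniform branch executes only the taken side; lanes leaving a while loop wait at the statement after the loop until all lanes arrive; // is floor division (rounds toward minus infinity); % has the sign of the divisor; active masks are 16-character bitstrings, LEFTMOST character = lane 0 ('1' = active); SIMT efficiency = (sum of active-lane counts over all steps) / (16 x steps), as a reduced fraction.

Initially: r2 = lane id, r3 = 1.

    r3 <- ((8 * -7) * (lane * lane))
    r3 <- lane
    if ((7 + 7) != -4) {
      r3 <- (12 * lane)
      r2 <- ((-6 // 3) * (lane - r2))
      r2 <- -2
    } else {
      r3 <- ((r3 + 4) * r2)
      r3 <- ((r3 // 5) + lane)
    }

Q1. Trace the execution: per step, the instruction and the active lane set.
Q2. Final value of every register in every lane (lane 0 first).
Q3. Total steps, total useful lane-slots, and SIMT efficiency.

step 0: r3 <- ((8 * -7) * (lane * lane)) 1111111111111111
step 1: r3 <- lane                   1111111111111111
step 2: eval ((7 + 7) != -4)         1111111111111111
step 3: r3 <- (12 * lane)            1111111111111111
step 4: r2 <- ((-6 // 3) * (lane - r2)) 1111111111111111
step 5: r2 <- -2                     1111111111111111

Answer: 6 steps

r2: -2,-2,-2,-2,-2,-2,-2,-2,-2,-2,-2,-2,-2,-2,-2,-2
r3: 0,12,24,36,48,60,72,84,96,108,120,132,144,156,168,180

steps = 6; useful = 96; efficiency = 96/96 = 1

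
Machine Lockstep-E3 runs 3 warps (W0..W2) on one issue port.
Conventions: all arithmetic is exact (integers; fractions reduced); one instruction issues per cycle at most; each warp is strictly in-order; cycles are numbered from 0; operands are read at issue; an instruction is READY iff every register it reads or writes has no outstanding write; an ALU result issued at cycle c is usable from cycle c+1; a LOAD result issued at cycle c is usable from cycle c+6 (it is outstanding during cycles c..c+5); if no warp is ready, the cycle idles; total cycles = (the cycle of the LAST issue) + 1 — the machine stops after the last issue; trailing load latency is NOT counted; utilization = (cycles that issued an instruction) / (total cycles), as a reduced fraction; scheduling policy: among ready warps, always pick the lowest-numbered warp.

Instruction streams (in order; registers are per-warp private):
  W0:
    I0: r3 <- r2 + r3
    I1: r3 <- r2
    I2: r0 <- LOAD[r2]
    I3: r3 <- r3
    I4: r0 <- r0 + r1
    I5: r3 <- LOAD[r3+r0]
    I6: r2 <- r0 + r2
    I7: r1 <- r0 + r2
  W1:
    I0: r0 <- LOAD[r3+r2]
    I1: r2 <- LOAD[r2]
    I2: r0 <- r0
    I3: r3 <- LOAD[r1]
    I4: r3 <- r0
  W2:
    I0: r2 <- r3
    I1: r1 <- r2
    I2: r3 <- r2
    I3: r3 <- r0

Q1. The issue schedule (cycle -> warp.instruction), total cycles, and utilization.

cycle 0: W0.I0
cycle 1: W0.I1
cycle 2: W0.I2
cycle 3: W0.I3
cycle 4: W1.I0
cycle 5: W1.I1
cycle 6: W2.I0
cycle 7: W2.I1
cycle 8: W0.I4
cycle 9: W0.I5
cycle 10: W0.I6
cycle 11: W0.I7
cycle 12: W1.I2
cycle 13: W1.I3
cycle 14: W2.I2
cycle 15: W2.I3
cycle 16: idle
cycle 17: idle
cycle 18: idle
cycle 19: W1.I4

Answer: 20 cycles, utilization 17/20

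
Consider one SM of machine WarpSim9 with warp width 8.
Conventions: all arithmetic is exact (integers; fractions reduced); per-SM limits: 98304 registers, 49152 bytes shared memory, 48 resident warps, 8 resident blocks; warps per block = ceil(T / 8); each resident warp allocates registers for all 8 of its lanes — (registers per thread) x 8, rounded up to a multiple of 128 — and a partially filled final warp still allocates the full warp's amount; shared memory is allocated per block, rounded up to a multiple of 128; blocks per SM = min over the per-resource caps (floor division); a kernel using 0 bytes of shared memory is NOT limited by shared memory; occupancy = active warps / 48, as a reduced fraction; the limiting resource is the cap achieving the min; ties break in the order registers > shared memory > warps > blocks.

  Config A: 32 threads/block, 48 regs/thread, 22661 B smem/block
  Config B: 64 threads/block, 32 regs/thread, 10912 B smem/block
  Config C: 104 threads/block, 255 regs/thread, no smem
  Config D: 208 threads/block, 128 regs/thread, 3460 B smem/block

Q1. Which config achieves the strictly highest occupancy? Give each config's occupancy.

occupancies: A 1/6, B 2/3, C 13/16, D 13/24

Answer: C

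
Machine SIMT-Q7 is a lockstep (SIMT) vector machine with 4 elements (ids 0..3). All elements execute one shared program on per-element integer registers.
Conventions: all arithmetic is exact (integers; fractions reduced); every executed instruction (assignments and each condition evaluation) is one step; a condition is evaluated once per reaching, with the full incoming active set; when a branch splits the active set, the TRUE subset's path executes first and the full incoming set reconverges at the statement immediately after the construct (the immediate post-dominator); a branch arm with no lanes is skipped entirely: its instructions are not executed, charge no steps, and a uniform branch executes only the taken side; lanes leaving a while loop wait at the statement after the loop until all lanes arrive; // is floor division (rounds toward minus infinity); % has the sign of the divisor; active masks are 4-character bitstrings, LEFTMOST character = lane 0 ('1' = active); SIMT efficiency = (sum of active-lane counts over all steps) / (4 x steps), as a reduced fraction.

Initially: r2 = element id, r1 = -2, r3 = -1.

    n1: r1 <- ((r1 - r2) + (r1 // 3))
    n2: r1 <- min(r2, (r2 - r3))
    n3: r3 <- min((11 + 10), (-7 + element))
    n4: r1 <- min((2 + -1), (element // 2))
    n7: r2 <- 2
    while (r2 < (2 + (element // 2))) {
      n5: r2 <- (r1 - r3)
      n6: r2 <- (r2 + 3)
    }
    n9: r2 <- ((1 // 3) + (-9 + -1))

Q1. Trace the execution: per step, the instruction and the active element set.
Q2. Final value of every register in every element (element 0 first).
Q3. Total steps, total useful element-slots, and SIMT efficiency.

step 0: r1 <- ((r1 - r2) + (r1 // 3)) 1111
step 1: r1 <- min(r2, (r2 - r3))     1111
step 2: r3 <- min((11 + 10), (-7 + element)) 1111
step 3: r1 <- min((2 + -1), (element // 2)) 1111
step 4: r2 <- 2                      1111
step 5: eval (r2 < (2 + (element // 2))) 1111
step 6: r2 <- (r1 - r3)              0011
step 7: r2 <- (r2 + 3)               0011
step 8: eval (r2 < (2 + (element // 2))) 0011
step 9: r2 <- ((1 // 3) + (-9 + -1)) 1111

Answer: 10 steps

r2: -10,-10,-10,-10
r1: 0,0,1,1
r3: -7,-6,-5,-4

steps = 10; useful = 34; efficiency = 34/40 = 17/20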